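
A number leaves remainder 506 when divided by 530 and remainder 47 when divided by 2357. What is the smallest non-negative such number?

652936

Write x = 506 + 530·k. Then 530·k ≡ 47 − 506 ≡ 1898 (mod 2357).
Need 530⁻¹ mod 2357. Extended Euclid on (2357, 530):
2357 = 4*530 + 237
530 = 2*237 + 56
237 = 4*56 + 13
56 = 4*13 + 4
13 = 3*4 + 1
4 = 4*1 + 0
Back-substitute:
1 = 13 − 3·4
1 = −3·56 + 13·13
1 = 13·237 − 55·56
1 = −55·530 + 123·237
1 = 123·2357 − 547·530
530⁻¹ ≡ 1810 (mod 2357), so k ≡ 1810·1898 ≡ 1231 (mod 2357).
x = 506 + 530·1231 = 652936.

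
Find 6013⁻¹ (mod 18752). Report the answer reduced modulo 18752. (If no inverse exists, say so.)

gcd(18752, 6013) by repeated division:
18752 = 3*6013 + 713
6013 = 8*713 + 309
713 = 2*309 + 95
309 = 3*95 + 24
95 = 3*24 + 23
24 = 1*23 + 1
23 = 23*1 + 0
The gcd is 1. Working backward:
1 = 24 − 23
1 = −95 + 4·24
1 = 4·309 − 13·95
1 = −13·713 + 30·309
1 = 30·6013 − 253·713
1 = −253·18752 + 789·6013
So 6013·789 ≡ 1 (mod 18752).

789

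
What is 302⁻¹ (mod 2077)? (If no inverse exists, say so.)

337

Extended Euclidean algorithm:
2077 = 6*302 + 265
302 = 1*265 + 37
265 = 7*37 + 6
37 = 6*6 + 1
6 = 6*1 + 0
The gcd is 1. Working backward:
1 = 37 − 6·6
1 = −6·265 + 43·37
1 = 43·302 − 49·265
1 = −49·2077 + 337·302
So 302·337 ≡ 1 (mod 2077).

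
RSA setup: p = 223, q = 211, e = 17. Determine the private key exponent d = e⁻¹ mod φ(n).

38393

φ(n) = (p−1)(q−1) = 222·210 = 46620.
Need d with 17·d ≡ 1 (mod 46620). Apply the extended Euclidean algorithm:
46620 = 2742*17 + 6
17 = 2*6 + 5
6 = 1*5 + 1
5 = 5*1 + 0
Back-substitute:
1 = 6 − 5
1 = −17 + 3·6
1 = 3·46620 − 8227·17
So 17·(-8227) ≡ 1 (mod 46620), hence d ≡ -8227 ≡ 38393 (mod 46620).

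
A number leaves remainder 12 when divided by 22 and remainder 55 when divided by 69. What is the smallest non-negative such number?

1090

Write x = 12 + 22·k. Then 22·k ≡ 55 − 12 ≡ 43 (mod 69).
Need 22⁻¹ mod 69. Extended Euclid on (69, 22):
69 = 3×22 + 3
22 = 7×3 + 1
3 = 3×1 + 0
Back-substitute:
1 = 22 − 7·3
1 = −7·69 + 22·22
22⁻¹ ≡ 22 (mod 69), so k ≡ 22·43 ≡ 49 (mod 69).
x = 12 + 22·49 = 1090.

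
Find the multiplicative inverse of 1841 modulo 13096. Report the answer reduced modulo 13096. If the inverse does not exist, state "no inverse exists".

2945

Extended Euclidean algorithm:
13096 = 7·1841 + 209
1841 = 8·209 + 169
209 = 1·169 + 40
169 = 4·40 + 9
40 = 4·9 + 4
9 = 2·4 + 1
4 = 4·1 + 0
Since gcd(1841, 13096) = 1, back-substitute to write 1 as a combination:
1 = 9 − 2·4
1 = −2·40 + 9·9
1 = 9·169 − 38·40
1 = −38·209 + 47·169
1 = 47·1841 − 414·209
1 = −414·13096 + 2945·1841
So 1841·2945 ≡ 1 (mod 13096).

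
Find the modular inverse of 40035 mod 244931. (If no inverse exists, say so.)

159794

Extended Euclidean algorithm:
244931 = 6*40035 + 4721
40035 = 8*4721 + 2267
4721 = 2*2267 + 187
2267 = 12*187 + 23
187 = 8*23 + 3
23 = 7*3 + 2
3 = 1*2 + 1
2 = 2*1 + 0
Since gcd(40035, 244931) = 1, back-substitute to write 1 as a combination:
1 = 3 − 2
1 = −23 + 8·3
1 = 8·187 − 65·23
1 = −65·2267 + 788·187
1 = 788·4721 − 1641·2267
1 = −1641·40035 + 13916·4721
1 = 13916·244931 − 85137·40035
So 40035·(-85137) ≡ 1 (mod 244931), and -85137 ≡ 159794 (mod 244931).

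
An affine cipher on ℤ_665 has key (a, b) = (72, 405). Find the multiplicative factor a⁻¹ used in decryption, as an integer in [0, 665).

Extended Euclidean algorithm:
665 = 9*72 + 17
72 = 4*17 + 4
17 = 4*4 + 1
4 = 4*1 + 0
Since gcd(72, 665) = 1, back-substitute to write 1 as a combination:
1 = 17 − 4·4
1 = −4·72 + 17·17
1 = 17·665 − 157·72
Hence 72⁻¹ ≡ -157 ≡ 508 (mod 665).

508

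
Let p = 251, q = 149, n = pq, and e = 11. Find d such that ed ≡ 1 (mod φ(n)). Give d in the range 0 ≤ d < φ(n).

φ(n) = (p−1)(q−1) = 250·148 = 37000.
Need d with 11·d ≡ 1 (mod 37000). Apply the extended Euclidean algorithm:
37000 = 3363*11 + 7
11 = 1*7 + 4
7 = 1*4 + 3
4 = 1*3 + 1
3 = 3*1 + 0
Back-substitute:
1 = 4 − 3
1 = −7 + 2·4
1 = 2·11 − 3·7
1 = −3·37000 + 10091·11
So 11·10091 ≡ 1 (mod 37000), hence d = 10091.

10091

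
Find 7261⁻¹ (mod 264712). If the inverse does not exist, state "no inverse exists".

221365

Run Euclid on (264712, 7261):
264712 = 36·7261 + 3316
7261 = 2·3316 + 629
3316 = 5·629 + 171
629 = 3·171 + 116
171 = 1·116 + 55
116 = 2·55 + 6
55 = 9·6 + 1
6 = 6·1 + 0
Since gcd(7261, 264712) = 1, back-substitute to write 1 as a combination:
1 = 55 − 9·6
1 = −9·116 + 19·55
1 = 19·171 − 28·116
1 = −28·629 + 103·171
1 = 103·3316 − 543·629
1 = −543·7261 + 1189·3316
1 = 1189·264712 − 43347·7261
Hence 7261⁻¹ ≡ -43347 ≡ 221365 (mod 264712).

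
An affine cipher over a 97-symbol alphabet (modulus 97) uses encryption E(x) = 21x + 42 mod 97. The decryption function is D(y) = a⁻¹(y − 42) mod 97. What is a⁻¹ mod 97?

37

Run Euclid on (97, 21):
97 = 4·21 + 13
21 = 1·13 + 8
13 = 1·8 + 5
8 = 1·5 + 3
5 = 1·3 + 2
3 = 1·2 + 1
2 = 2·1 + 0
Since gcd(21, 97) = 1, back-substitute to write 1 as a combination:
1 = 3 − 2
1 = −5 + 2·3
1 = 2·8 − 3·5
1 = −3·13 + 5·8
1 = 5·21 − 8·13
1 = −8·97 + 37·21
So 21·37 ≡ 1 (mod 97).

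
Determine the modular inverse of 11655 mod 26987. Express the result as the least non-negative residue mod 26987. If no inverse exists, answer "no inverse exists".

20543

Run Euclid on (26987, 11655):
26987 = 2·11655 + 3677
11655 = 3·3677 + 624
3677 = 5·624 + 557
624 = 1·557 + 67
557 = 8·67 + 21
67 = 3·21 + 4
21 = 5·4 + 1
4 = 4·1 + 0
The gcd is 1. Working backward:
1 = 21 − 5·4
1 = −5·67 + 16·21
1 = 16·557 − 133·67
1 = −133·624 + 149·557
1 = 149·3677 − 878·624
1 = −878·11655 + 2783·3677
1 = 2783·26987 − 6444·11655
Thus 11655·(-6444) ≡ 1 (mod 26987); reducing, -6444 mod 26987 = 20543.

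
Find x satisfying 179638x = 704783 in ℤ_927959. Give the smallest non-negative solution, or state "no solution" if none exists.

348478

First find gcd(179638, 927959):
927959 = 5×179638 + 29769
179638 = 6×29769 + 1024
29769 = 29×1024 + 73
1024 = 14×73 + 2
73 = 36×2 + 1
2 = 2×1 + 0
gcd = 1, so a unique solution mod 927959 exists.
Back-substitute for the Bézout coefficients:
1 = 73 − 36·2
1 = −36·1024 + 505·73
1 = 505·29769 − 14681·1024
1 = −14681·179638 + 88591·29769
1 = 88591·927959 − 457636·179638
So 179638·(-457636) ≡ 1 (mod 927959), giving 179638⁻¹ ≡ 470323.
x ≡ 179638⁻¹·704783 ≡ 470323·704783 ≡ 348478 (mod 927959).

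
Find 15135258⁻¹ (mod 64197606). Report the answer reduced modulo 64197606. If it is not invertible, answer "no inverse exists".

Compute gcd(15135258, 64197606):
64197606 = 4*15135258 + 3656574
15135258 = 4*3656574 + 508962
3656574 = 7*508962 + 93840
508962 = 5*93840 + 39762
93840 = 2*39762 + 14316
39762 = 2*14316 + 11130
14316 = 1*11130 + 3186
11130 = 3*3186 + 1572
3186 = 2*1572 + 42
1572 = 37*42 + 18
42 = 2*18 + 6
18 = 3*6 + 0
Since gcd = 6 > 1, 15135258 is not a unit mod 64197606.

no inverse exists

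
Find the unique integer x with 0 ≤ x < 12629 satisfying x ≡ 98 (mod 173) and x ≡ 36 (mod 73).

Write x = 98 + 173·k. Then 173·k ≡ 36 − 98 ≡ 11 (mod 73).
Need 173⁻¹ mod 73. Extended Euclid on (73, 27):
73 = 2*27 + 19
27 = 1*19 + 8
19 = 2*8 + 3
8 = 2*3 + 2
3 = 1*2 + 1
2 = 2*1 + 0
Back-substitute:
1 = 3 − 2
1 = −8 + 3·3
1 = 3·19 − 7·8
1 = −7·27 + 10·19
1 = 10·73 − 27·27
173⁻¹ ≡ 46 (mod 73), so k ≡ 46·11 ≡ 68 (mod 73).
x = 98 + 173·68 = 11862.

11862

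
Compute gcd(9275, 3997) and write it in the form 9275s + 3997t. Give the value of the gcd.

Repeated division:
9275 = 2×3997 + 1281
3997 = 3×1281 + 154
1281 = 8×154 + 49
154 = 3×49 + 7
49 = 7×7 + 0
gcd(9275, 3997) = 7.
Working backward:
7 = 154 − 3·49
7 = −3·1281 + 25·154
7 = 25·3997 − 78·1281
7 = −78·9275 + 181·3997
So 7 = (-78)·9275 + (181)·3997.

7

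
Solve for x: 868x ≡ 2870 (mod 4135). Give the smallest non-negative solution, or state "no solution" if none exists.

First find gcd(868, 4135):
4135 = 4·868 + 663
868 = 1·663 + 205
663 = 3·205 + 48
205 = 4·48 + 13
48 = 3·13 + 9
13 = 1·9 + 4
9 = 2·4 + 1
4 = 4·1 + 0
gcd = 1, so a unique solution mod 4135 exists.
Back-substitute for the Bézout coefficients:
1 = 9 − 2·4
1 = −2·13 + 3·9
1 = 3·48 − 11·13
1 = −11·205 + 47·48
1 = 47·663 − 152·205
1 = −152·868 + 199·663
1 = 199·4135 − 948·868
So 868·(-948) ≡ 1 (mod 4135), giving 868⁻¹ ≡ 3187.
x ≡ 868⁻¹·2870 ≡ 3187·2870 ≡ 70 (mod 4135).

70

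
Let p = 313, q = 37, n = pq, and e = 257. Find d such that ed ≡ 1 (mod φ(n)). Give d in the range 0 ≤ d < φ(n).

8129

φ(n) = (p−1)(q−1) = 312·36 = 11232.
Need d with 257·d ≡ 1 (mod 11232). Apply the extended Euclidean algorithm:
11232 = 43*257 + 181
257 = 1*181 + 76
181 = 2*76 + 29
76 = 2*29 + 18
29 = 1*18 + 11
18 = 1*11 + 7
11 = 1*7 + 4
7 = 1*4 + 3
4 = 1*3 + 1
3 = 3*1 + 0
Back-substitute:
1 = 4 − 3
1 = −7 + 2·4
1 = 2·11 − 3·7
1 = −3·18 + 5·11
1 = 5·29 − 8·18
1 = −8·76 + 21·29
1 = 21·181 − 50·76
1 = −50·257 + 71·181
1 = 71·11232 − 3103·257
So 257·(-3103) ≡ 1 (mod 11232), hence d ≡ -3103 ≡ 8129 (mod 11232).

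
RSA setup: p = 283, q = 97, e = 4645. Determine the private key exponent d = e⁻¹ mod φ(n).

5869

φ(n) = (p−1)(q−1) = 282·96 = 27072.
Need d with 4645·d ≡ 1 (mod 27072). Apply the extended Euclidean algorithm:
27072 = 5·4645 + 3847
4645 = 1·3847 + 798
3847 = 4·798 + 655
798 = 1·655 + 143
655 = 4·143 + 83
143 = 1·83 + 60
83 = 1·60 + 23
60 = 2·23 + 14
23 = 1·14 + 9
14 = 1·9 + 5
9 = 1·5 + 4
5 = 1·4 + 1
4 = 4·1 + 0
Back-substitute:
1 = 5 − 4
1 = −9 + 2·5
1 = 2·14 − 3·9
1 = −3·23 + 5·14
1 = 5·60 − 13·23
1 = −13·83 + 18·60
1 = 18·143 − 31·83
1 = −31·655 + 142·143
1 = 142·798 − 173·655
1 = −173·3847 + 834·798
1 = 834·4645 − 1007·3847
1 = −1007·27072 + 5869·4645
So 4645·5869 ≡ 1 (mod 27072), hence d = 5869.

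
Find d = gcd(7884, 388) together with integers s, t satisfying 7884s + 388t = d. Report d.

Apply Euclid's algorithm to 7884 and 388:
7884 = 20×388 + 124
388 = 3×124 + 16
124 = 7×16 + 12
16 = 1×12 + 4
12 = 3×4 + 0
gcd(7884, 388) = 4.
Back-substituting:
4 = 16 − 12
4 = −124 + 8·16
4 = 8·388 − 25·124
4 = −25·7884 + 508·388
So 4 = (-25)·7884 + (508)·388.

4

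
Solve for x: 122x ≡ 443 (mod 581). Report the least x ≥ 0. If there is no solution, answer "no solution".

First find gcd(122, 581):
581 = 4×122 + 93
122 = 1×93 + 29
93 = 3×29 + 6
29 = 4×6 + 5
6 = 1×5 + 1
5 = 5×1 + 0
gcd = 1, so a unique solution mod 581 exists.
Back-substitute for the Bézout coefficients:
1 = 6 − 5
1 = −29 + 5·6
1 = 5·93 − 16·29
1 = −16·122 + 21·93
1 = 21·581 − 100·122
So 122·(-100) ≡ 1 (mod 581), giving 122⁻¹ ≡ 481.
x ≡ 122⁻¹·443 ≡ 481·443 ≡ 437 (mod 581).

437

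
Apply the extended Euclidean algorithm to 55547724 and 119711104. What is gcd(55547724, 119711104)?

4

Euclidean algorithm:
119711104 = 2×55547724 + 8615656
55547724 = 6×8615656 + 3853788
8615656 = 2×3853788 + 908080
3853788 = 4×908080 + 221468
908080 = 4×221468 + 22208
221468 = 9×22208 + 21596
22208 = 1×21596 + 612
21596 = 35×612 + 176
612 = 3×176 + 84
176 = 2×84 + 8
84 = 10×8 + 4
8 = 2×4 + 0
gcd(55547724, 119711104) = 4.
Back-substituting:
4 = 84 − 10·8
4 = −10·176 + 21·84
4 = 21·612 − 73·176
4 = −73·21596 + 2576·612
4 = 2576·22208 − 2649·21596
4 = −2649·221468 + 26417·22208
4 = 26417·908080 − 108317·221468
4 = −108317·3853788 + 459685·908080
4 = 459685·8615656 − 1027687·3853788
4 = −1027687·55547724 + 6625807·8615656
4 = 6625807·119711104 − 14279301·55547724
So 4 = (6625807)·119711104 + (-14279301)·55547724.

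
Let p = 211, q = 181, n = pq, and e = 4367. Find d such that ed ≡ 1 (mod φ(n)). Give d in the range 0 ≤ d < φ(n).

φ(n) = (p−1)(q−1) = 210·180 = 37800.
Need d with 4367·d ≡ 1 (mod 37800). Apply the extended Euclidean algorithm:
37800 = 8·4367 + 2864
4367 = 1·2864 + 1503
2864 = 1·1503 + 1361
1503 = 1·1361 + 142
1361 = 9·142 + 83
142 = 1·83 + 59
83 = 1·59 + 24
59 = 2·24 + 11
24 = 2·11 + 2
11 = 5·2 + 1
2 = 2·1 + 0
Back-substitute:
1 = 11 − 5·2
1 = −5·24 + 11·11
1 = 11·59 − 27·24
1 = −27·83 + 38·59
1 = 38·142 − 65·83
1 = −65·1361 + 623·142
1 = 623·1503 − 688·1361
1 = −688·2864 + 1311·1503
1 = 1311·4367 − 1999·2864
1 = −1999·37800 + 17303·4367
So 4367·17303 ≡ 1 (mod 37800), hence d = 17303.

17303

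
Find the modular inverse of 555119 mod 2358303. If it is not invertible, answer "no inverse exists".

377477

gcd(2358303, 555119) by repeated division:
2358303 = 4*555119 + 137827
555119 = 4*137827 + 3811
137827 = 36*3811 + 631
3811 = 6*631 + 25
631 = 25*25 + 6
25 = 4*6 + 1
6 = 6*1 + 0
Since gcd(555119, 2358303) = 1, back-substitute to write 1 as a combination:
1 = 25 − 4·6
1 = −4·631 + 101·25
1 = 101·3811 − 610·631
1 = −610·137827 + 22061·3811
1 = 22061·555119 − 88854·137827
1 = −88854·2358303 + 377477·555119
So 555119·377477 ≡ 1 (mod 2358303).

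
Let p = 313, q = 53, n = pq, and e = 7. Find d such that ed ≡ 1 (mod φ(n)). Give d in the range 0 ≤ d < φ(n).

φ(n) = (p−1)(q−1) = 312·52 = 16224.
Need d with 7·d ≡ 1 (mod 16224). Apply the extended Euclidean algorithm:
16224 = 2317×7 + 5
7 = 1×5 + 2
5 = 2×2 + 1
2 = 2×1 + 0
Back-substitute:
1 = 5 − 2·2
1 = −2·7 + 3·5
1 = 3·16224 − 6953·7
So 7·(-6953) ≡ 1 (mod 16224), hence d ≡ -6953 ≡ 9271 (mod 16224).

9271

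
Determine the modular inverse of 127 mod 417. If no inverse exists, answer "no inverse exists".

220

gcd(417, 127) by repeated division:
417 = 3·127 + 36
127 = 3·36 + 19
36 = 1·19 + 17
19 = 1·17 + 2
17 = 8·2 + 1
2 = 2·1 + 0
Since gcd(127, 417) = 1, back-substitute to write 1 as a combination:
1 = 17 − 8·2
1 = −8·19 + 9·17
1 = 9·36 − 17·19
1 = −17·127 + 60·36
1 = 60·417 − 197·127
So 127·(-197) ≡ 1 (mod 417), and -197 ≡ 220 (mod 417).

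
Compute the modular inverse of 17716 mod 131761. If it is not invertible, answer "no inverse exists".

gcd(131761, 17716) by repeated division:
131761 = 7*17716 + 7749
17716 = 2*7749 + 2218
7749 = 3*2218 + 1095
2218 = 2*1095 + 28
1095 = 39*28 + 3
28 = 9*3 + 1
3 = 3*1 + 0
The gcd is 1. Working backward:
1 = 28 − 9·3
1 = −9·1095 + 352·28
1 = 352·2218 − 713·1095
1 = −713·7749 + 2491·2218
1 = 2491·17716 − 5695·7749
1 = −5695·131761 + 42356·17716
So 17716·42356 ≡ 1 (mod 131761).

42356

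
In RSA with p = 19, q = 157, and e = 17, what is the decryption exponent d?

φ(n) = (p−1)(q−1) = 18·156 = 2808.
Need d with 17·d ≡ 1 (mod 2808). Apply the extended Euclidean algorithm:
2808 = 165×17 + 3
17 = 5×3 + 2
3 = 1×2 + 1
2 = 2×1 + 0
Back-substitute:
1 = 3 − 2
1 = −17 + 6·3
1 = 6·2808 − 991·17
So 17·(-991) ≡ 1 (mod 2808), hence d ≡ -991 ≡ 1817 (mod 2808).

1817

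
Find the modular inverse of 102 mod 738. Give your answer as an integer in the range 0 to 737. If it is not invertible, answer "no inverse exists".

Euclidean algorithm on 738, 102:
738 = 7*102 + 24
102 = 4*24 + 6
24 = 4*6 + 0
The gcd is 6, not 1, hence no inverse exists.

no inverse exists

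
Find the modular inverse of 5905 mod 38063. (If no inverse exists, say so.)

33119

Extended Euclidean algorithm:
38063 = 6×5905 + 2633
5905 = 2×2633 + 639
2633 = 4×639 + 77
639 = 8×77 + 23
77 = 3×23 + 8
23 = 2×8 + 7
8 = 1×7 + 1
7 = 7×1 + 0
Since gcd(5905, 38063) = 1, back-substitute to write 1 as a combination:
1 = 8 − 7
1 = −23 + 3·8
1 = 3·77 − 10·23
1 = −10·639 + 83·77
1 = 83·2633 − 342·639
1 = −342·5905 + 767·2633
1 = 767·38063 − 4944·5905
Thus 5905·(-4944) ≡ 1 (mod 38063); reducing, -4944 mod 38063 = 33119.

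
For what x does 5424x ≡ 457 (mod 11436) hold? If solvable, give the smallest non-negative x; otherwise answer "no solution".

gcd(5424, 11436):
11436 = 2*5424 + 588
5424 = 9*588 + 132
588 = 4*132 + 60
132 = 2*60 + 12
60 = 5*12 + 0
gcd = 12, but 12 ∤ 457, so the congruence has no solution.

no solution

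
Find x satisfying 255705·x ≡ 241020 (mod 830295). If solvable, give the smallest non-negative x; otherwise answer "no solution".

First find gcd(255705, 830295):
830295 = 3*255705 + 63180
255705 = 4*63180 + 2985
63180 = 21*2985 + 495
2985 = 6*495 + 15
495 = 33*15 + 0
gcd = 15 and 15 | 241020, so solutions exist. Divide through by 15: 17047x ≡ 16068 (mod 55353).
Now find 17047⁻¹ mod 55353:
55353 = 3*17047 + 4212
17047 = 4*4212 + 199
4212 = 21*199 + 33
199 = 6*33 + 1
33 = 33*1 + 0
Back-substitute:
1 = 199 − 6·33
1 = −6·4212 + 127·199
1 = 127·17047 − 514·4212
1 = −514·55353 + 1669·17047
So 17047⁻¹ ≡ 1669 (mod 55353).
Then x ≡ 1669·16068 ≡ 26640 (mod 55353); the smallest non-negative solution is x = 26640.

26640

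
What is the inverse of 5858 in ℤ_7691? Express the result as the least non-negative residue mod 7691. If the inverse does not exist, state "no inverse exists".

1821

Extended Euclidean algorithm:
7691 = 1·5858 + 1833
5858 = 3·1833 + 359
1833 = 5·359 + 38
359 = 9·38 + 17
38 = 2·17 + 4
17 = 4·4 + 1
4 = 4·1 + 0
The gcd is 1. Working backward:
1 = 17 − 4·4
1 = −4·38 + 9·17
1 = 9·359 − 85·38
1 = −85·1833 + 434·359
1 = 434·5858 − 1387·1833
1 = −1387·7691 + 1821·5858
So 5858·1821 ≡ 1 (mod 7691).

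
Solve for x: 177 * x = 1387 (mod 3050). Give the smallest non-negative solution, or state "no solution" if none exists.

First find gcd(177, 3050):
3050 = 17×177 + 41
177 = 4×41 + 13
41 = 3×13 + 2
13 = 6×2 + 1
2 = 2×1 + 0
gcd = 1, so a unique solution mod 3050 exists.
Back-substitute for the Bézout coefficients:
1 = 13 − 6·2
1 = −6·41 + 19·13
1 = 19·177 − 82·41
1 = −82·3050 + 1413·177
So 177·(1413) ≡ 1 (mod 3050), giving 177⁻¹ ≡ 1413.
x ≡ 177⁻¹·1387 ≡ 1413·1387 ≡ 1731 (mod 3050).

1731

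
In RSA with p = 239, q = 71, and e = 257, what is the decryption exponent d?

2593

φ(n) = (p−1)(q−1) = 238·70 = 16660.
Need d with 257·d ≡ 1 (mod 16660). Apply the extended Euclidean algorithm:
16660 = 64×257 + 212
257 = 1×212 + 45
212 = 4×45 + 32
45 = 1×32 + 13
32 = 2×13 + 6
13 = 2×6 + 1
6 = 6×1 + 0
Back-substitute:
1 = 13 − 2·6
1 = −2·32 + 5·13
1 = 5·45 − 7·32
1 = −7·212 + 33·45
1 = 33·257 − 40·212
1 = −40·16660 + 2593·257
So 257·2593 ≡ 1 (mod 16660), hence d = 2593.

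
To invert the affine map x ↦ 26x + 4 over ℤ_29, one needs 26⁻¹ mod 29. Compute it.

Extended Euclidean algorithm:
29 = 1*26 + 3
26 = 8*3 + 2
3 = 1*2 + 1
2 = 2*1 + 0
The gcd is 1. Working backward:
1 = 3 − 2
1 = −26 + 9·3
1 = 9·29 − 10·26
Thus 26·(-10) ≡ 1 (mod 29); reducing, -10 mod 29 = 19.

19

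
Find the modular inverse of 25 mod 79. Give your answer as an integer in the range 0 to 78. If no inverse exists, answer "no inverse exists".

19

gcd(79, 25) by repeated division:
79 = 3×25 + 4
25 = 6×4 + 1
4 = 4×1 + 0
Since gcd(25, 79) = 1, back-substitute to write 1 as a combination:
1 = 25 − 6·4
1 = −6·79 + 19·25
So 25·19 ≡ 1 (mod 79).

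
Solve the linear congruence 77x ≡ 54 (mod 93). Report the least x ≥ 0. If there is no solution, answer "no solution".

First find gcd(77, 93):
93 = 1×77 + 16
77 = 4×16 + 13
16 = 1×13 + 3
13 = 4×3 + 1
3 = 3×1 + 0
gcd = 1, so a unique solution mod 93 exists.
Back-substitute for the Bézout coefficients:
1 = 13 − 4·3
1 = −4·16 + 5·13
1 = 5·77 − 24·16
1 = −24·93 + 29·77
So 77·(29) ≡ 1 (mod 93), giving 77⁻¹ ≡ 29.
x ≡ 77⁻¹·54 ≡ 29·54 ≡ 78 (mod 93).

78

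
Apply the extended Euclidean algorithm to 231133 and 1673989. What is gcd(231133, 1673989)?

1

Apply Euclid's algorithm to 1673989 and 231133:
1673989 = 7·231133 + 56058
231133 = 4·56058 + 6901
56058 = 8·6901 + 850
6901 = 8·850 + 101
850 = 8·101 + 42
101 = 2·42 + 17
42 = 2·17 + 8
17 = 2·8 + 1
8 = 8·1 + 0
gcd(231133, 1673989) = 1.
Back-substituting:
1 = 17 − 2·8
1 = −2·42 + 5·17
1 = 5·101 − 12·42
1 = −12·850 + 101·101
1 = 101·6901 − 820·850
1 = −820·56058 + 6661·6901
1 = 6661·231133 − 27464·56058
1 = −27464·1673989 + 198909·231133
So 1 = (-27464)·1673989 + (198909)·231133.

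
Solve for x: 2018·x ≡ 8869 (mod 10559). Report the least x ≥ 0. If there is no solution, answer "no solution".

2427

First find gcd(2018, 10559):
10559 = 5×2018 + 469
2018 = 4×469 + 142
469 = 3×142 + 43
142 = 3×43 + 13
43 = 3×13 + 4
13 = 3×4 + 1
4 = 4×1 + 0
gcd = 1, so a unique solution mod 10559 exists.
Back-substitute for the Bézout coefficients:
1 = 13 − 3·4
1 = −3·43 + 10·13
1 = 10·142 − 33·43
1 = −33·469 + 109·142
1 = 109·2018 − 469·469
1 = −469·10559 + 2454·2018
So 2018·(2454) ≡ 1 (mod 10559), giving 2018⁻¹ ≡ 2454.
x ≡ 2018⁻¹·8869 ≡ 2454·8869 ≡ 2427 (mod 10559).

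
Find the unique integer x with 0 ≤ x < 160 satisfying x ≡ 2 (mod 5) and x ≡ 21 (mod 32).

117

Write x = 2 + 5·k. Then 5·k ≡ 21 − 2 ≡ 19 (mod 32).
Need 5⁻¹ mod 32. Extended Euclid on (32, 5):
32 = 6*5 + 2
5 = 2*2 + 1
2 = 2*1 + 0
Back-substitute:
1 = 5 − 2·2
1 = −2·32 + 13·5
5⁻¹ ≡ 13 (mod 32), so k ≡ 13·19 ≡ 23 (mod 32).
x = 2 + 5·23 = 117.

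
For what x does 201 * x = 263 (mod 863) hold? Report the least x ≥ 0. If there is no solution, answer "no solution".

First find gcd(201, 863):
863 = 4·201 + 59
201 = 3·59 + 24
59 = 2·24 + 11
24 = 2·11 + 2
11 = 5·2 + 1
2 = 2·1 + 0
gcd = 1, so a unique solution mod 863 exists.
Back-substitute for the Bézout coefficients:
1 = 11 − 5·2
1 = −5·24 + 11·11
1 = 11·59 − 27·24
1 = −27·201 + 92·59
1 = 92·863 − 395·201
So 201·(-395) ≡ 1 (mod 863), giving 201⁻¹ ≡ 468.
x ≡ 201⁻¹·263 ≡ 468·263 ≡ 538 (mod 863).

538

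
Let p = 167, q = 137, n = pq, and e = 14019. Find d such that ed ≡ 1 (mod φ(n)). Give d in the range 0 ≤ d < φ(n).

5675

φ(n) = (p−1)(q−1) = 166·136 = 22576.
Need d with 14019·d ≡ 1 (mod 22576). Apply the extended Euclidean algorithm:
22576 = 1·14019 + 8557
14019 = 1·8557 + 5462
8557 = 1·5462 + 3095
5462 = 1·3095 + 2367
3095 = 1·2367 + 728
2367 = 3·728 + 183
728 = 3·183 + 179
183 = 1·179 + 4
179 = 44·4 + 3
4 = 1·3 + 1
3 = 3·1 + 0
Back-substitute:
1 = 4 − 3
1 = −179 + 45·4
1 = 45·183 − 46·179
1 = −46·728 + 183·183
1 = 183·2367 − 595·728
1 = −595·3095 + 778·2367
1 = 778·5462 − 1373·3095
1 = −1373·8557 + 2151·5462
1 = 2151·14019 − 3524·8557
1 = −3524·22576 + 5675·14019
So 14019·5675 ≡ 1 (mod 22576), hence d = 5675.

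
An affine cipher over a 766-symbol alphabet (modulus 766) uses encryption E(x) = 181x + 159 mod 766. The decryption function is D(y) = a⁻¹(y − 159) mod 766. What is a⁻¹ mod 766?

Run Euclid on (766, 181):
766 = 4·181 + 42
181 = 4·42 + 13
42 = 3·13 + 3
13 = 4·3 + 1
3 = 3·1 + 0
Since gcd(181, 766) = 1, back-substitute to write 1 as a combination:
1 = 13 − 4·3
1 = −4·42 + 13·13
1 = 13·181 − 56·42
1 = −56·766 + 237·181
So 181·237 ≡ 1 (mod 766).

237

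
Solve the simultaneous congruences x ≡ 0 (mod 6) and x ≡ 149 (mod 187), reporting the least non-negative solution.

336

Write x = 0 + 6·k. Then 6·k ≡ 149 − 0 ≡ 149 (mod 187).
Need 6⁻¹ mod 187. Extended Euclid on (187, 6):
187 = 31·6 + 1
6 = 6·1 + 0
Back-substitute:
1 = 187 − 31·6
6⁻¹ ≡ 156 (mod 187), so k ≡ 156·149 ≡ 56 (mod 187).
x = 0 + 6·56 = 336.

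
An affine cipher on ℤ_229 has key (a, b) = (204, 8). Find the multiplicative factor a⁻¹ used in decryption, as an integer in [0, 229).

Extended Euclidean algorithm:
229 = 1·204 + 25
204 = 8·25 + 4
25 = 6·4 + 1
4 = 4·1 + 0
The gcd is 1. Working backward:
1 = 25 − 6·4
1 = −6·204 + 49·25
1 = 49·229 − 55·204
So 204·(-55) ≡ 1 (mod 229), and -55 ≡ 174 (mod 229).

174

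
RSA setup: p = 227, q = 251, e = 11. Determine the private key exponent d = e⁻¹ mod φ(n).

φ(n) = (p−1)(q−1) = 226·250 = 56500.
Need d with 11·d ≡ 1 (mod 56500). Apply the extended Euclidean algorithm:
56500 = 5136*11 + 4
11 = 2*4 + 3
4 = 1*3 + 1
3 = 3*1 + 0
Back-substitute:
1 = 4 − 3
1 = −11 + 3·4
1 = 3·56500 − 15409·11
So 11·(-15409) ≡ 1 (mod 56500), hence d ≡ -15409 ≡ 41091 (mod 56500).

41091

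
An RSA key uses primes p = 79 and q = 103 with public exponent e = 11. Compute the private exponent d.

5063

φ(n) = (p−1)(q−1) = 78·102 = 7956.
Need d with 11·d ≡ 1 (mod 7956). Apply the extended Euclidean algorithm:
7956 = 723·11 + 3
11 = 3·3 + 2
3 = 1·2 + 1
2 = 2·1 + 0
Back-substitute:
1 = 3 − 2
1 = −11 + 4·3
1 = 4·7956 − 2893·11
So 11·(-2893) ≡ 1 (mod 7956), hence d ≡ -2893 ≡ 5063 (mod 7956).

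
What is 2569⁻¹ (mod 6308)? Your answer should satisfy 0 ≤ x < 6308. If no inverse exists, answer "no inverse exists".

gcd(6308, 2569) by repeated division:
6308 = 2×2569 + 1170
2569 = 2×1170 + 229
1170 = 5×229 + 25
229 = 9×25 + 4
25 = 6×4 + 1
4 = 4×1 + 0
The gcd is 1. Working backward:
1 = 25 − 6·4
1 = −6·229 + 55·25
1 = 55·1170 − 281·229
1 = −281·2569 + 617·1170
1 = 617·6308 − 1515·2569
Hence 2569⁻¹ ≡ -1515 ≡ 4793 (mod 6308).

4793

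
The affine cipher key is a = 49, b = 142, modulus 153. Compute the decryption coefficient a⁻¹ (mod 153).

25

Apply the Euclidean algorithm to 153 and 49:
153 = 3*49 + 6
49 = 8*6 + 1
6 = 6*1 + 0
Since gcd(49, 153) = 1, back-substitute to write 1 as a combination:
1 = 49 − 8·6
1 = −8·153 + 25·49
So 49·25 ≡ 1 (mod 153).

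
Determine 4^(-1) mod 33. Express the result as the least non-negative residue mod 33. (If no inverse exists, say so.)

gcd(33, 4) by repeated division:
33 = 8·4 + 1
4 = 4·1 + 0
The gcd is 1. Working backward:
1 = 33 − 8·4
So 4·(-8) ≡ 1 (mod 33), and -8 ≡ 25 (mod 33).

25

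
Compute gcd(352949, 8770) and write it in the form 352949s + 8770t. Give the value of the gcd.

Repeated division:
352949 = 40×8770 + 2149
8770 = 4×2149 + 174
2149 = 12×174 + 61
174 = 2×61 + 52
61 = 1×52 + 9
52 = 5×9 + 7
9 = 1×7 + 2
7 = 3×2 + 1
2 = 2×1 + 0
gcd(352949, 8770) = 1.
Back-substituting:
1 = 7 − 3·2
1 = −3·9 + 4·7
1 = 4·52 − 23·9
1 = −23·61 + 27·52
1 = 27·174 − 77·61
1 = −77·2149 + 951·174
1 = 951·8770 − 3881·2149
1 = −3881·352949 + 156191·8770
So 1 = (-3881)·352949 + (156191)·8770.

1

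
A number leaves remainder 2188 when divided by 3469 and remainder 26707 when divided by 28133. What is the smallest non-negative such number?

11279907

Write x = 2188 + 3469·k. Then 3469·k ≡ 26707 − 2188 ≡ 24519 (mod 28133).
Need 3469⁻¹ mod 28133. Extended Euclid on (28133, 3469):
28133 = 8×3469 + 381
3469 = 9×381 + 40
381 = 9×40 + 21
40 = 1×21 + 19
21 = 1×19 + 2
19 = 9×2 + 1
2 = 2×1 + 0
Back-substitute:
1 = 19 − 9·2
1 = −9·21 + 10·19
1 = 10·40 − 19·21
1 = −19·381 + 181·40
1 = 181·3469 − 1648·381
1 = −1648·28133 + 13365·3469
3469⁻¹ ≡ 13365 (mod 28133), so k ≡ 13365·24519 ≡ 3251 (mod 28133).
x = 2188 + 3469·3251 = 11279907.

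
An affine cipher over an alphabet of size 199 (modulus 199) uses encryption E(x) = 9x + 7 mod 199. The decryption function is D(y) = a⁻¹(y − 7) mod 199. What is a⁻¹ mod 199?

177

Extended Euclidean algorithm:
199 = 22·9 + 1
9 = 9·1 + 0
Since gcd(9, 199) = 1, back-substitute to write 1 as a combination:
1 = 199 − 22·9
Hence 9⁻¹ ≡ -22 ≡ 177 (mod 199).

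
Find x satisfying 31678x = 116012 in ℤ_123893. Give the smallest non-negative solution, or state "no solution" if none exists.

97732

First find gcd(31678, 123893):
123893 = 3×31678 + 28859
31678 = 1×28859 + 2819
28859 = 10×2819 + 669
2819 = 4×669 + 143
669 = 4×143 + 97
143 = 1×97 + 46
97 = 2×46 + 5
46 = 9×5 + 1
5 = 5×1 + 0
gcd = 1, so a unique solution mod 123893 exists.
Back-substitute for the Bézout coefficients:
1 = 46 − 9·5
1 = −9·97 + 19·46
1 = 19·143 − 28·97
1 = −28·669 + 131·143
1 = 131·2819 − 552·669
1 = −552·28859 + 5651·2819
1 = 5651·31678 − 6203·28859
1 = −6203·123893 + 24260·31678
So 31678·(24260) ≡ 1 (mod 123893), giving 31678⁻¹ ≡ 24260.
x ≡ 31678⁻¹·116012 ≡ 24260·116012 ≡ 97732 (mod 123893).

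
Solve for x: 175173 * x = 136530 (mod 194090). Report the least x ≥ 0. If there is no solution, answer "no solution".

48800

First find gcd(175173, 194090):
194090 = 1*175173 + 18917
175173 = 9*18917 + 4920
18917 = 3*4920 + 4157
4920 = 1*4157 + 763
4157 = 5*763 + 342
763 = 2*342 + 79
342 = 4*79 + 26
79 = 3*26 + 1
26 = 26*1 + 0
gcd = 1, so a unique solution mod 194090 exists.
Back-substitute for the Bézout coefficients:
1 = 79 − 3·26
1 = −3·342 + 13·79
1 = 13·763 − 29·342
1 = −29·4157 + 158·763
1 = 158·4920 − 187·4157
1 = −187·18917 + 719·4920
1 = 719·175173 − 6658·18917
1 = −6658·194090 + 7377·175173
So 175173·(7377) ≡ 1 (mod 194090), giving 175173⁻¹ ≡ 7377.
x ≡ 175173⁻¹·136530 ≡ 7377·136530 ≡ 48800 (mod 194090).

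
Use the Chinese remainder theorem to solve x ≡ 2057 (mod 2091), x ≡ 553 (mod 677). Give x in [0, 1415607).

Write x = 2057 + 2091·k. Then 2091·k ≡ 553 − 2057 ≡ 527 (mod 677).
Need 2091⁻¹ mod 677. Extended Euclid on (677, 60):
677 = 11×60 + 17
60 = 3×17 + 9
17 = 1×9 + 8
9 = 1×8 + 1
8 = 8×1 + 0
Back-substitute:
1 = 9 − 8
1 = −17 + 2·9
1 = 2·60 − 7·17
1 = −7·677 + 79·60
2091⁻¹ ≡ 79 (mod 677), so k ≡ 79·527 ≡ 336 (mod 677).
x = 2057 + 2091·336 = 704633.

704633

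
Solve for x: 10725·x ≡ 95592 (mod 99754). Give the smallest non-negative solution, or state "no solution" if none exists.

First find gcd(10725, 99754):
99754 = 9·10725 + 3229
10725 = 3·3229 + 1038
3229 = 3·1038 + 115
1038 = 9·115 + 3
115 = 38·3 + 1
3 = 3·1 + 0
gcd = 1, so a unique solution mod 99754 exists.
Back-substitute for the Bézout coefficients:
1 = 115 − 38·3
1 = −38·1038 + 343·115
1 = 343·3229 − 1067·1038
1 = −1067·10725 + 3544·3229
1 = 3544·99754 − 32963·10725
So 10725·(-32963) ≡ 1 (mod 99754), giving 10725⁻¹ ≡ 66791.
x ≡ 10725⁻¹·95592 ≡ 66791·95592 ≡ 30256 (mod 99754).

30256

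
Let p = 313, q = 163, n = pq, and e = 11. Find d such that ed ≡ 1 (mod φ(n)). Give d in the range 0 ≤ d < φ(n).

4595

φ(n) = (p−1)(q−1) = 312·162 = 50544.
Need d with 11·d ≡ 1 (mod 50544). Apply the extended Euclidean algorithm:
50544 = 4594×11 + 10
11 = 1×10 + 1
10 = 10×1 + 0
Back-substitute:
1 = 11 − 10
1 = −50544 + 4595·11
So 11·4595 ≡ 1 (mod 50544), hence d = 4595.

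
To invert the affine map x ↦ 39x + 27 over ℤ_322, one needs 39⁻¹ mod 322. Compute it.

Apply the Euclidean algorithm to 322 and 39:
322 = 8*39 + 10
39 = 3*10 + 9
10 = 1*9 + 1
9 = 9*1 + 0
The gcd is 1. Working backward:
1 = 10 − 9
1 = −39 + 4·10
1 = 4·322 − 33·39
So 39·(-33) ≡ 1 (mod 322), and -33 ≡ 289 (mod 322).

289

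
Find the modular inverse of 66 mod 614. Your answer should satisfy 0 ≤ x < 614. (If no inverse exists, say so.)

no inverse exists

Euclidean algorithm on 614, 66:
614 = 9·66 + 20
66 = 3·20 + 6
20 = 3·6 + 2
6 = 3·2 + 0
Since gcd = 2 > 1, 66 is not a unit mod 614.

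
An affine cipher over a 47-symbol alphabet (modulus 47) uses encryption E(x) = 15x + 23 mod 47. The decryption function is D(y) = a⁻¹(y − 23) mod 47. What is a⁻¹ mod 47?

22

Extended Euclidean algorithm:
47 = 3·15 + 2
15 = 7·2 + 1
2 = 2·1 + 0
The gcd is 1. Working backward:
1 = 15 − 7·2
1 = −7·47 + 22·15
So 15·22 ≡ 1 (mod 47).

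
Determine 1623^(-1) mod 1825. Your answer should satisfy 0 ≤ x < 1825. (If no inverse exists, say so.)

Run Euclid on (1825, 1623):
1825 = 1·1623 + 202
1623 = 8·202 + 7
202 = 28·7 + 6
7 = 1·6 + 1
6 = 6·1 + 0
gcd = 1, so the inverse exists. Back-substitute:
1 = 7 − 6
1 = −202 + 29·7
1 = 29·1623 − 233·202
1 = −233·1825 + 262·1623
So 1623·262 ≡ 1 (mod 1825).

262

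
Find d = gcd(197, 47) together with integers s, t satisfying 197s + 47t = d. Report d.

Repeated division:
197 = 4·47 + 9
47 = 5·9 + 2
9 = 4·2 + 1
2 = 2·1 + 0
gcd(197, 47) = 1.
Express as a combination:
1 = 9 − 4·2
1 = −4·47 + 21·9
1 = 21·197 − 88·47
So 1 = (21)·197 + (-88)·47.

1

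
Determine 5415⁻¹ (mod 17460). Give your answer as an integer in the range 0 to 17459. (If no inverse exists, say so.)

Compute gcd(5415, 17460):
17460 = 3·5415 + 1215
5415 = 4·1215 + 555
1215 = 2·555 + 105
555 = 5·105 + 30
105 = 3·30 + 15
30 = 2·15 + 0
Since gcd = 15 > 1, 5415 is not a unit mod 17460.

no inverse exists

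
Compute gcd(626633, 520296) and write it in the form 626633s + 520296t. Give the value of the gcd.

Euclidean algorithm:
626633 = 1*520296 + 106337
520296 = 4*106337 + 94948
106337 = 1*94948 + 11389
94948 = 8*11389 + 3836
11389 = 2*3836 + 3717
3836 = 1*3717 + 119
3717 = 31*119 + 28
119 = 4*28 + 7
28 = 4*7 + 0
gcd(626633, 520296) = 7.
Back-substituting:
7 = 119 − 4·28
7 = −4·3717 + 125·119
7 = 125·3836 − 129·3717
7 = −129·11389 + 383·3836
7 = 383·94948 − 3193·11389
7 = −3193·106337 + 3576·94948
7 = 3576·520296 − 17497·106337
7 = −17497·626633 + 21073·520296
So 7 = (-17497)·626633 + (21073)·520296.

7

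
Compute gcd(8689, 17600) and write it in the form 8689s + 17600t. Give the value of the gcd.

1

Apply Euclid's algorithm to 17600 and 8689:
17600 = 2*8689 + 222
8689 = 39*222 + 31
222 = 7*31 + 5
31 = 6*5 + 1
5 = 5*1 + 0
gcd(8689, 17600) = 1.
Back-substituting:
1 = 31 − 6·5
1 = −6·222 + 43·31
1 = 43·8689 − 1683·222
1 = −1683·17600 + 3409·8689
So 1 = (-1683)·17600 + (3409)·8689.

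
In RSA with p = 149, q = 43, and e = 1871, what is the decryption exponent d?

φ(n) = (p−1)(q−1) = 148·42 = 6216.
Need d with 1871·d ≡ 1 (mod 6216). Apply the extended Euclidean algorithm:
6216 = 3·1871 + 603
1871 = 3·603 + 62
603 = 9·62 + 45
62 = 1·45 + 17
45 = 2·17 + 11
17 = 1·11 + 6
11 = 1·6 + 5
6 = 1·5 + 1
5 = 5·1 + 0
Back-substitute:
1 = 6 − 5
1 = −11 + 2·6
1 = 2·17 − 3·11
1 = −3·45 + 8·17
1 = 8·62 − 11·45
1 = −11·603 + 107·62
1 = 107·1871 − 332·603
1 = −332·6216 + 1103·1871
So 1871·1103 ≡ 1 (mod 6216), hence d = 1103.

1103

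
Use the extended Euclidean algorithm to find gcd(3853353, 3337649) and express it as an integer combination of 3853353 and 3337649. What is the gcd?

7

Euclidean algorithm:
3853353 = 1*3337649 + 515704
3337649 = 6*515704 + 243425
515704 = 2*243425 + 28854
243425 = 8*28854 + 12593
28854 = 2*12593 + 3668
12593 = 3*3668 + 1589
3668 = 2*1589 + 490
1589 = 3*490 + 119
490 = 4*119 + 14
119 = 8*14 + 7
14 = 2*7 + 0
gcd(3853353, 3337649) = 7.
Back-substituting:
7 = 119 − 8·14
7 = −8·490 + 33·119
7 = 33·1589 − 107·490
7 = −107·3668 + 247·1589
7 = 247·12593 − 848·3668
7 = −848·28854 + 1943·12593
7 = 1943·243425 − 16392·28854
7 = −16392·515704 + 34727·243425
7 = 34727·3337649 − 224754·515704
7 = −224754·3853353 + 259481·3337649
So 7 = (-224754)·3853353 + (259481)·3337649.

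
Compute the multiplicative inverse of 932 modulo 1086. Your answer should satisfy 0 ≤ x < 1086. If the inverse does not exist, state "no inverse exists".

Compute gcd(932, 1086):
1086 = 1·932 + 154
932 = 6·154 + 8
154 = 19·8 + 2
8 = 4·2 + 0
The gcd is 2, not 1, hence no inverse exists.

no inverse exists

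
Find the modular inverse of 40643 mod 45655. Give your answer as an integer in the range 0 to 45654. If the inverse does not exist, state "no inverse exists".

Run Euclid on (45655, 40643):
45655 = 1*40643 + 5012
40643 = 8*5012 + 547
5012 = 9*547 + 89
547 = 6*89 + 13
89 = 6*13 + 11
13 = 1*11 + 2
11 = 5*2 + 1
2 = 2*1 + 0
gcd = 1, so the inverse exists. Back-substitute:
1 = 11 − 5·2
1 = −5·13 + 6·11
1 = 6·89 − 41·13
1 = −41·547 + 252·89
1 = 252·5012 − 2309·547
1 = −2309·40643 + 18724·5012
1 = 18724·45655 − 21033·40643
Hence 40643⁻¹ ≡ -21033 ≡ 24622 (mod 45655).

24622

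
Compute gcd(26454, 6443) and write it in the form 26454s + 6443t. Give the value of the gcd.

Repeated division:
26454 = 4×6443 + 682
6443 = 9×682 + 305
682 = 2×305 + 72
305 = 4×72 + 17
72 = 4×17 + 4
17 = 4×4 + 1
4 = 4×1 + 0
gcd(26454, 6443) = 1.
Back-substituting:
1 = 17 − 4·4
1 = −4·72 + 17·17
1 = 17·305 − 72·72
1 = −72·682 + 161·305
1 = 161·6443 − 1521·682
1 = −1521·26454 + 6245·6443
So 1 = (-1521)·26454 + (6245)·6443.

1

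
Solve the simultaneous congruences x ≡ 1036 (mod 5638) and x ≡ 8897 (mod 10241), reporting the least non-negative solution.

35678300

Write x = 1036 + 5638·k. Then 5638·k ≡ 8897 − 1036 ≡ 7861 (mod 10241).
Need 5638⁻¹ mod 10241. Extended Euclid on (10241, 5638):
10241 = 1×5638 + 4603
5638 = 1×4603 + 1035
4603 = 4×1035 + 463
1035 = 2×463 + 109
463 = 4×109 + 27
109 = 4×27 + 1
27 = 27×1 + 0
Back-substitute:
1 = 109 − 4·27
1 = −4·463 + 17·109
1 = 17·1035 − 38·463
1 = −38·4603 + 169·1035
1 = 169·5638 − 207·4603
1 = −207·10241 + 376·5638
5638⁻¹ ≡ 376 (mod 10241), so k ≡ 376·7861 ≡ 6328 (mod 10241).
x = 1036 + 5638·6328 = 35678300.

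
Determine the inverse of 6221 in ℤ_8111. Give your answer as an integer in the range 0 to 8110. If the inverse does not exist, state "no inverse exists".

6742

Apply the Euclidean algorithm to 8111 and 6221:
8111 = 1×6221 + 1890
6221 = 3×1890 + 551
1890 = 3×551 + 237
551 = 2×237 + 77
237 = 3×77 + 6
77 = 12×6 + 5
6 = 1×5 + 1
5 = 5×1 + 0
The gcd is 1. Working backward:
1 = 6 − 5
1 = −77 + 13·6
1 = 13·237 − 40·77
1 = −40·551 + 93·237
1 = 93·1890 − 319·551
1 = −319·6221 + 1050·1890
1 = 1050·8111 − 1369·6221
So 6221·(-1369) ≡ 1 (mod 8111), and -1369 ≡ 6742 (mod 8111).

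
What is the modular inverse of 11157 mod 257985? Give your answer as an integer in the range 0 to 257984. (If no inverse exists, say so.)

Euclidean algorithm on 257985, 11157:
257985 = 23×11157 + 1374
11157 = 8×1374 + 165
1374 = 8×165 + 54
165 = 3×54 + 3
54 = 18×3 + 0
Since gcd = 3 > 1, 11157 is not a unit mod 257985.

no inverse exists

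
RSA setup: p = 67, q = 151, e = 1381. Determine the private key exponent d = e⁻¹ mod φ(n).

5821

φ(n) = (p−1)(q−1) = 66·150 = 9900.
Need d with 1381·d ≡ 1 (mod 9900). Apply the extended Euclidean algorithm:
9900 = 7×1381 + 233
1381 = 5×233 + 216
233 = 1×216 + 17
216 = 12×17 + 12
17 = 1×12 + 5
12 = 2×5 + 2
5 = 2×2 + 1
2 = 2×1 + 0
Back-substitute:
1 = 5 − 2·2
1 = −2·12 + 5·5
1 = 5·17 − 7·12
1 = −7·216 + 89·17
1 = 89·233 − 96·216
1 = −96·1381 + 569·233
1 = 569·9900 − 4079·1381
So 1381·(-4079) ≡ 1 (mod 9900), hence d ≡ -4079 ≡ 5821 (mod 9900).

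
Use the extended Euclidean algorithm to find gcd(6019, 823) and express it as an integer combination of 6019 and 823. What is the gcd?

1

Repeated division:
6019 = 7·823 + 258
823 = 3·258 + 49
258 = 5·49 + 13
49 = 3·13 + 10
13 = 1·10 + 3
10 = 3·3 + 1
3 = 3·1 + 0
gcd(6019, 823) = 1.
Back-substituting:
1 = 10 − 3·3
1 = −3·13 + 4·10
1 = 4·49 − 15·13
1 = −15·258 + 79·49
1 = 79·823 − 252·258
1 = −252·6019 + 1843·823
So 1 = (-252)·6019 + (1843)·823.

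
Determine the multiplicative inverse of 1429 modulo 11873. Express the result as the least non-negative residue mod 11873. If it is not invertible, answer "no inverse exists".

Apply the Euclidean algorithm to 11873 and 1429:
11873 = 8×1429 + 441
1429 = 3×441 + 106
441 = 4×106 + 17
106 = 6×17 + 4
17 = 4×4 + 1
4 = 4×1 + 0
The gcd is 1. Working backward:
1 = 17 − 4·4
1 = −4·106 + 25·17
1 = 25·441 − 104·106
1 = −104·1429 + 337·441
1 = 337·11873 − 2800·1429
Thus 1429·(-2800) ≡ 1 (mod 11873); reducing, -2800 mod 11873 = 9073.

9073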